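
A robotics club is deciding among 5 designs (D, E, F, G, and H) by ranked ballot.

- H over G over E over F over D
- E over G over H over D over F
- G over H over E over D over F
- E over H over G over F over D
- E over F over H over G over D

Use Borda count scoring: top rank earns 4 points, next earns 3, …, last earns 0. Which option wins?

Borda scores:
  D: 0 + 1 + 1 + 0 + 0 = 2
  E: 2 + 4 + 2 + 4 + 4 = 16
  F: 1 + 0 + 0 + 1 + 3 = 5
  G: 3 + 3 + 4 + 2 + 1 = 13
  H: 4 + 2 + 3 + 3 + 2 = 14
E has the highest total.

E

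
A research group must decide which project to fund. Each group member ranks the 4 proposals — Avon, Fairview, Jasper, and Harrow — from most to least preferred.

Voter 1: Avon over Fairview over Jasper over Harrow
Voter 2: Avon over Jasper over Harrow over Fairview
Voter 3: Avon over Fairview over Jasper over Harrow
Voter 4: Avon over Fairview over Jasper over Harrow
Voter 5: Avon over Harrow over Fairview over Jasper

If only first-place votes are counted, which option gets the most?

First-place vote totals:
  Avon: 5
  Fairview: 0
  Jasper: 0
  Harrow: 0
Avon has the most first-place votes.

Avon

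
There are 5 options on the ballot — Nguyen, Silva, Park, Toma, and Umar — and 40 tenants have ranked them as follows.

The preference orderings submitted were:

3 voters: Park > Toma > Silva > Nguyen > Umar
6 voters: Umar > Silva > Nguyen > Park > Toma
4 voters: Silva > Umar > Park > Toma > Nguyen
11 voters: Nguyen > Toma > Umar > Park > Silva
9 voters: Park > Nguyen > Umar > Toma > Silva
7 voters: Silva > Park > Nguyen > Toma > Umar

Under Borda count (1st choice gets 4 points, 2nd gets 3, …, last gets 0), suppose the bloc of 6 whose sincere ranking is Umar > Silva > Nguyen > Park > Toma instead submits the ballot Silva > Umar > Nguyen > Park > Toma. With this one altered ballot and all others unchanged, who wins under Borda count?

Nguyen

Borda totals with the altered ballot: Nguyen 100, Silva 74, Park 94, Toma 62, Umar 70.
The winner is unchanged: still Nguyen.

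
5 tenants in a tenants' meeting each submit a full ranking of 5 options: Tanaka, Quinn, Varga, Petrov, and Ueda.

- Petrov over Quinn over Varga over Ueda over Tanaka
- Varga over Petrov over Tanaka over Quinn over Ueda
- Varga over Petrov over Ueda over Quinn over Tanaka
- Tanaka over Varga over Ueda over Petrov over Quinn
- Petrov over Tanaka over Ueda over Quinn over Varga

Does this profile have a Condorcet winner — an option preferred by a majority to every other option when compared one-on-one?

Yes

Head-to-head results (5 voters total):
Tanaka vs Quinn: Tanaka wins 3–2.
Tanaka vs Varga: Varga wins 3–2.
Tanaka vs Petrov: Petrov wins 4–1.
Tanaka vs Ueda: Tanaka wins 3–2.
Quinn vs Varga: Varga wins 3–2.
Quinn vs Petrov: Petrov wins 5–0.
Quinn vs Ueda: Ueda wins 3–2.
Varga vs Petrov: Varga wins 3–2.
Varga vs Ueda: Varga wins 4–1.
Petrov vs Ueda: Petrov wins 4–1.
Varga beats each rival — Tanaka (3–2), Quinn (3–2), Petrov (3–2), Ueda (4–1) — so Varga is the Condorcet winner.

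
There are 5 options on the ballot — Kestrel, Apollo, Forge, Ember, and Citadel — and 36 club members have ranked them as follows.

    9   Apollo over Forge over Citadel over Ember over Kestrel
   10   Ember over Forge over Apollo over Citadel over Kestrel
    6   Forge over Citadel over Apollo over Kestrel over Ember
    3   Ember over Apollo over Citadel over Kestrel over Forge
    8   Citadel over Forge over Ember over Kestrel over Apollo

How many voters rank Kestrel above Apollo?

Ballots ranking Kestrel above Apollo: 8.
Ballots ranking Apollo above Kestrel: 9+10+6+3 = 28.
So 8 of 36 voters prefer Kestrel to Apollo.

8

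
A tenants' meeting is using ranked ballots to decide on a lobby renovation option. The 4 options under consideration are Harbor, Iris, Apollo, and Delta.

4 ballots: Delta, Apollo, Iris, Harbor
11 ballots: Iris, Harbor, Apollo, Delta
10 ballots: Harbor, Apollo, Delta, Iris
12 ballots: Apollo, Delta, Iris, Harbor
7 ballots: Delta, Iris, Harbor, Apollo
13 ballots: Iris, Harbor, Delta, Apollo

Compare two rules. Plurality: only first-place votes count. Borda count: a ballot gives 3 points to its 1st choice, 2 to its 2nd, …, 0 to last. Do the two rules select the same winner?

Plurality first-place counts: Harbor 10, Iris 24, Apollo 12, Delta 11 → Iris.
Borda totals: Harbor 85, Iris 102, Apollo 75, Delta 80 → Iris.
The two rules agree on Iris.

Yes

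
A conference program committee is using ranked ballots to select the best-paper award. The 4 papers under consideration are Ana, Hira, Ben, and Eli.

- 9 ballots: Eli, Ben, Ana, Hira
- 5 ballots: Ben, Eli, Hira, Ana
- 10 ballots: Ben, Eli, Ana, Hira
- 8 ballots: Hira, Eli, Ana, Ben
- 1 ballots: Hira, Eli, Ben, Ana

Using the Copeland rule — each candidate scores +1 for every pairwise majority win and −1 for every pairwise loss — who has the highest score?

Eli

Pairwise results:
  Ana vs Hira: Ana wins 19–14.
  Ana vs Ben: Ben wins 25–8.
  Ana vs Eli: Eli wins 33–0.
  Hira vs Ben: Ben wins 24–9.
  Hira vs Eli: Eli wins 24–9.
  Ben vs Eli: Eli wins 18–15.
Copeland scores (wins − losses):
  Ana: 1 − 2 = -1
  Hira: 0 − 3 = -3
  Ben: 2 − 1 = 1
  Eli: 3 − 0 = 3
Eli has the best Copeland score.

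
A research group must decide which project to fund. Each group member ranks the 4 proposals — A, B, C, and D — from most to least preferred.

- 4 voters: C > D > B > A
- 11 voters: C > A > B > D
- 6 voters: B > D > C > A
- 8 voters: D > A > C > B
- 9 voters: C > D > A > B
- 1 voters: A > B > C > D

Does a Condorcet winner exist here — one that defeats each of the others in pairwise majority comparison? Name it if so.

C

Head-to-head results (39 voters total):
A vs B: A wins 29–10.
A vs C: C wins 30–9.
A vs D: D wins 27–12.
B vs C: C wins 32–7.
B vs D: D wins 21–18.
C vs D: C wins 25–14.
C beats each rival — A (30–9), B (32–7), D (25–14) — so C is the Condorcet winner.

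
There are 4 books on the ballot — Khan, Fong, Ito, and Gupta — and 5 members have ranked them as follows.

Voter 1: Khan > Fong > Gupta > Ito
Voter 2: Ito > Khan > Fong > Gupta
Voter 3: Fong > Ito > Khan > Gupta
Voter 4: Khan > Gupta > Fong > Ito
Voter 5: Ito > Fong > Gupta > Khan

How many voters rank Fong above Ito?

Ballots ranking Fong above Ito: 3.
Ballots ranking Ito above Fong: 2.
So 3 of 5 voters prefer Fong to Ito.

3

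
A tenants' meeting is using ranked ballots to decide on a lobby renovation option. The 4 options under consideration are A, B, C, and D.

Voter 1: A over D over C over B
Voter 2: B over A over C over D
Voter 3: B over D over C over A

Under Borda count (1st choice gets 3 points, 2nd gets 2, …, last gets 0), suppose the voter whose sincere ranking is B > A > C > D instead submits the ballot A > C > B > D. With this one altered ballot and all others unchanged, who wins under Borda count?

Borda totals with the altered ballot: A 6, B 4, C 4, D 4.
The switch changes the winner from B to A.

A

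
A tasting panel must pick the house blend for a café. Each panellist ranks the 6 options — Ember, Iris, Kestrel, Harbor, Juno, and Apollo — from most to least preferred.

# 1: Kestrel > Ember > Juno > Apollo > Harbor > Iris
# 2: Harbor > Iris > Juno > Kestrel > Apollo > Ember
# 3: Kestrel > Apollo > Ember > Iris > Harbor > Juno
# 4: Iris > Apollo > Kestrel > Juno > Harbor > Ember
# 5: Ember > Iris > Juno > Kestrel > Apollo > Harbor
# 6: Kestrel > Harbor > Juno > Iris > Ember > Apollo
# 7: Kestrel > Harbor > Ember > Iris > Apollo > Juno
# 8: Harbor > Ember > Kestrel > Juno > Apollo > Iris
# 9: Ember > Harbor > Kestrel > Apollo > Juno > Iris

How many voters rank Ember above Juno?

Ballots ranking Ember above Juno: 6.
Ballots ranking Juno above Ember: 3.
So 6 of 9 voters prefer Ember to Juno.

6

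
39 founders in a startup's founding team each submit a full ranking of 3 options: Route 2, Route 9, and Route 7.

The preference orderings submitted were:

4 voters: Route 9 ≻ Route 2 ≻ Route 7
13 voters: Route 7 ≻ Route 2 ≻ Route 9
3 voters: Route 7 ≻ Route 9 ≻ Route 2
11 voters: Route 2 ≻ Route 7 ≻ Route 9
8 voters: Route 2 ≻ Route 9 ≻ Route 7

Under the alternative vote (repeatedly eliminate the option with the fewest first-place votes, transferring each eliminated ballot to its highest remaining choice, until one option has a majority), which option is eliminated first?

Round 1: Route 2 19, Route 7 16, Route 9 4. Route 9 has the fewest and is eliminated.
Round 2: Route 2 23, Route 7 16. Route 2 has a majority.

Route 9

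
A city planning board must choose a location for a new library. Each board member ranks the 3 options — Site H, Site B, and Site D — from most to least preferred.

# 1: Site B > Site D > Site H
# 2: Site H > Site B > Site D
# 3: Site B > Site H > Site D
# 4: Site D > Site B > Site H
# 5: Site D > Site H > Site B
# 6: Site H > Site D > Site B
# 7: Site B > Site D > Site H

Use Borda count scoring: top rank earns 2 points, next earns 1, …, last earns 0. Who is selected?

Site B

Borda scores:
  Site H: 0 + 2 + 1 + 0 + 1 + 2 + 0 = 6
  Site B: 2 + 1 + 2 + 1 + 0 + 0 + 2 = 8
  Site D: 1 + 0 + 0 + 2 + 2 + 1 + 1 = 7
Site B has the highest total.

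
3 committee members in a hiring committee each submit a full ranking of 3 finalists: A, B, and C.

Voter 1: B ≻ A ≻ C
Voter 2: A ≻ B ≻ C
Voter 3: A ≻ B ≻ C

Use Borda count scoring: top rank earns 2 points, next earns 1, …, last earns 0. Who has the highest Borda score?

A

Borda scores:
  A: 1 + 2 + 2 = 5
  B: 2 + 1 + 1 = 4
  C: 0 + 0 + 0 = 0
A has the highest total.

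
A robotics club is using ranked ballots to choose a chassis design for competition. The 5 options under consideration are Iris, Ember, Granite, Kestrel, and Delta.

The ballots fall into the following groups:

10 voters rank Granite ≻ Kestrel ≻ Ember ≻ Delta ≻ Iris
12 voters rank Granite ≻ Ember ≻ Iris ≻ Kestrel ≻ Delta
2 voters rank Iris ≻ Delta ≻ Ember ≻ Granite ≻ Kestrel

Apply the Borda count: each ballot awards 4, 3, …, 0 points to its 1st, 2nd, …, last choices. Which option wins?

Borda scores:
  Iris: 10·0 + 12·2 + 2·4 = 32
  Ember: 10·2 + 12·3 + 2·2 = 60
  Granite: 10·4 + 12·4 + 2·1 = 90
  Kestrel: 10·3 + 12·1 + 2·0 = 42
  Delta: 10·1 + 12·0 + 2·3 = 16
Granite has the highest total.

Granite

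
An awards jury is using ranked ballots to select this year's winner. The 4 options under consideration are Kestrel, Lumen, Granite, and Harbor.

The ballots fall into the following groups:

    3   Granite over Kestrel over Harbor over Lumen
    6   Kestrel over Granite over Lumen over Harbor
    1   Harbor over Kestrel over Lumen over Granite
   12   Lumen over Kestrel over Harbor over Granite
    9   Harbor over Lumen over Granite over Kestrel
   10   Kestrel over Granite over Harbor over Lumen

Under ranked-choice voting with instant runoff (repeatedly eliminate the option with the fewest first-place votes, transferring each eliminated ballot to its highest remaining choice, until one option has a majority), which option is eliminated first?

Round 1: Kestrel 16, Lumen 12, Harbor 10, Granite 3. Granite has the fewest and is eliminated.
Round 2: Kestrel 19, Lumen 12, Harbor 10. Harbor has the fewest and is eliminated.
Round 3: Lumen 21, Kestrel 20. Lumen has a majority.

Granite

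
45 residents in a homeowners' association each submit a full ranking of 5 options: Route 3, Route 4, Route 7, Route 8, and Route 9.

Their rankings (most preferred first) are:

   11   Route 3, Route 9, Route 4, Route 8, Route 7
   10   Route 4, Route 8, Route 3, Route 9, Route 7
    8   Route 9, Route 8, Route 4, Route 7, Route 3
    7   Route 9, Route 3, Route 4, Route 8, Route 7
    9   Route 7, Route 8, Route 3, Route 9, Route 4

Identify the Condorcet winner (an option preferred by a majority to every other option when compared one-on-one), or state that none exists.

No Condorcet winner

Head-to-head results (45 voters total):
Route 3 vs Route 4: Route 3 wins 27–18.
Route 3 vs Route 7: Route 3 wins 28–17.
Route 3 vs Route 8: Route 8 wins 27–18.
Route 3 vs Route 9: Route 3 wins 30–15.
Route 4 vs Route 7: Route 4 wins 36–9.
Route 4 vs Route 8: Route 4 wins 28–17.
Route 4 vs Route 9: Route 9 wins 35–10.
Route 7 vs Route 8: Route 8 wins 36–9.
Route 7 vs Route 9: Route 9 wins 36–9.
Route 8 vs Route 9: Route 9 wins 26–19.
No candidate beats all others: Route 3 beats Route 4 beats Route 8 beats Route 3, a majority cycle.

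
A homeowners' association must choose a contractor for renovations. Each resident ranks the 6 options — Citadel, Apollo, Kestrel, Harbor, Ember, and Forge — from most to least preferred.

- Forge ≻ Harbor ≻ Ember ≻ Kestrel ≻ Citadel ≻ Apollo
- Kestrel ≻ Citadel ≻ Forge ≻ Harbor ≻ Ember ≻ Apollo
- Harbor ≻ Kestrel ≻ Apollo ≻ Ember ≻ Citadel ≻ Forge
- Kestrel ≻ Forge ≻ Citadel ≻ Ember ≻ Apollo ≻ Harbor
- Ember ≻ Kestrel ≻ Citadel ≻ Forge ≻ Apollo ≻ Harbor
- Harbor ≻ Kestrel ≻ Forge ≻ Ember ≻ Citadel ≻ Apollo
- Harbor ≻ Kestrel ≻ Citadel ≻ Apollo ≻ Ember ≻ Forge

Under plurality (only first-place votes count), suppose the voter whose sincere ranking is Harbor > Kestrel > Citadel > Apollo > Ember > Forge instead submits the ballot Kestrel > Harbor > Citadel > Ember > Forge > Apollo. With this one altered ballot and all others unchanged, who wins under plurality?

First-place totals with the altered ballot: Citadel 0, Apollo 0, Kestrel 3, Harbor 2, Ember 1, Forge 1.
The switch changes the winner from Harbor to Kestrel.

Kestrel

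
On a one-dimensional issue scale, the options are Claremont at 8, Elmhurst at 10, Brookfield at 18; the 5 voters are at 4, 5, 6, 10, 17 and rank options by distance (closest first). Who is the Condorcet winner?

With single-peaked preferences on a line, the Condorcet winner is the candidate closest to the median voter.
The median voter (position 6) is closest to Claremont at 8.
Check: Claremont vs Elmhurst — voters closer to Claremont: 3 of 5.

Claremont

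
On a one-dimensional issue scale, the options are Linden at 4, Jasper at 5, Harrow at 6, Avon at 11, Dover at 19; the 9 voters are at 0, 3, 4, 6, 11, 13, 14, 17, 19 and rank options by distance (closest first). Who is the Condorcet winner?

With single-peaked preferences on a line, the Condorcet winner is the candidate closest to the median voter.
The median voter (position 11) is closest to Avon at 11.
Check: Avon vs Harrow — voters closer to Avon: 5 of 9.

Avon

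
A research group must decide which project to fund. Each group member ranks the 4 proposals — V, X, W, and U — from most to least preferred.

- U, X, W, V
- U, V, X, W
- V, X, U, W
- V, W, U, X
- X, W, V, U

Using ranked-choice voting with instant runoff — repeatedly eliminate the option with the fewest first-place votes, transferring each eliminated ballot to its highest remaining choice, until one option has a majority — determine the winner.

V

Round 1: V 2, U 2, X 1, W 0. W has the fewest and is eliminated.
Round 2: V 2, U 2, X 1. X has the fewest and is eliminated.
Round 3: V 3, U 2. V has a majority.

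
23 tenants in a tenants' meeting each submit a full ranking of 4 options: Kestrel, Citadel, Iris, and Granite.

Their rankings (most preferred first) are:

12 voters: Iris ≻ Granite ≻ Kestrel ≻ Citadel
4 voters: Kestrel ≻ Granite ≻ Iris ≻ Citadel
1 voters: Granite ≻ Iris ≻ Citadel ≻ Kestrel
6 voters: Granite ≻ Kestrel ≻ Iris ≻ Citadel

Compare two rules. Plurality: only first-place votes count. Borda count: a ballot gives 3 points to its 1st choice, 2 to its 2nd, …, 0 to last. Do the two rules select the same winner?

Plurality first-place counts: Kestrel 4, Citadel 0, Iris 12, Granite 7 → Iris.
Borda totals: Kestrel 36, Citadel 1, Iris 48, Granite 53 → Granite.
The two rules disagree: plurality picks Iris, Borda picks Granite.

No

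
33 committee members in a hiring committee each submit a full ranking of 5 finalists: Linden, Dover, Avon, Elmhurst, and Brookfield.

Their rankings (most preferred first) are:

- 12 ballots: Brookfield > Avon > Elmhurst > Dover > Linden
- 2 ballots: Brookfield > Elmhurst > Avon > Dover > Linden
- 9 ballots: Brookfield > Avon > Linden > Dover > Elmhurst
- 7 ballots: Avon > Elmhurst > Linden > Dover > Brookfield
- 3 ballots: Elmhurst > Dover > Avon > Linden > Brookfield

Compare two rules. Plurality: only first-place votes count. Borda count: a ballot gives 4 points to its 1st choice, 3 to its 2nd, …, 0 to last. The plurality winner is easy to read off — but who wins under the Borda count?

Plurality first-place counts: Linden 0, Dover 0, Avon 7, Elmhurst 3, Brookfield 23 → Brookfield.
Borda totals: Linden 35, Dover 39, Avon 101, Elmhurst 63, Brookfield 92 → Avon.

Avon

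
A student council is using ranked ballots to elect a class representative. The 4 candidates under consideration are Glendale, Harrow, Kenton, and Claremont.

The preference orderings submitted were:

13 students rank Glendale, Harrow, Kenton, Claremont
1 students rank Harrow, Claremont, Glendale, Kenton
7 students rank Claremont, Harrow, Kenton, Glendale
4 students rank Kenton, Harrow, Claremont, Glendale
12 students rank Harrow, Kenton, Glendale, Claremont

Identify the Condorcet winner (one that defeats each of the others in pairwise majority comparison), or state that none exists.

Head-to-head results (37 voters total):
Glendale vs Harrow: Harrow wins 24–13.
Glendale vs Kenton: Kenton wins 23–14.
Glendale vs Claremont: Glendale wins 25–12.
Harrow vs Kenton: Harrow wins 33–4.
Harrow vs Claremont: Harrow wins 30–7.
Kenton vs Claremont: Kenton wins 29–8.
Harrow beats each rival — Glendale (24–13), Kenton (33–4), Claremont (30–7) — so Harrow is the Condorcet winner.

Harrow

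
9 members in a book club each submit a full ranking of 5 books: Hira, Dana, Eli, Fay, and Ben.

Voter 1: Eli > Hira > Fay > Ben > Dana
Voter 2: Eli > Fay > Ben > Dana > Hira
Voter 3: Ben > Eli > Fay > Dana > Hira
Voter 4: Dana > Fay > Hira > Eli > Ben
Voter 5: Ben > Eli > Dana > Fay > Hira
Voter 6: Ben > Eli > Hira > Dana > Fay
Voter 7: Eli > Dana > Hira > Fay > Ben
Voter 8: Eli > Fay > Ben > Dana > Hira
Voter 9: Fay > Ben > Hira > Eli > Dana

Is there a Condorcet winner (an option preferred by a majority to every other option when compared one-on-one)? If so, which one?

Eli

Head-to-head results (9 voters total):
Hira vs Dana: Dana wins 6–3.
Hira vs Eli: Eli wins 7–2.
Hira vs Fay: Fay wins 6–3.
Hira vs Ben: Ben wins 6–3.
Dana vs Eli: Eli wins 8–1.
Dana vs Fay: Fay wins 5–4.
Dana vs Ben: Ben wins 7–2.
Eli vs Fay: Eli wins 7–2.
Eli vs Ben: Eli wins 5–4.
Fay vs Ben: Fay wins 6–3.
Eli beats each rival — Hira (7–2), Dana (8–1), Fay (7–2), Ben (5–4) — so Eli is the Condorcet winner.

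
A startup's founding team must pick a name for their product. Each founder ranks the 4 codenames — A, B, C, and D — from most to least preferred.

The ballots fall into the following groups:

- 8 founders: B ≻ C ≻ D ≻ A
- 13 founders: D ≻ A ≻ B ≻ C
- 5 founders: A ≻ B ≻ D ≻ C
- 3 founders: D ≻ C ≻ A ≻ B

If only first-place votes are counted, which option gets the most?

First-place vote totals:
  A: 5
  B: 8
  C: 0
  D: 16
D has the most first-place votes.

D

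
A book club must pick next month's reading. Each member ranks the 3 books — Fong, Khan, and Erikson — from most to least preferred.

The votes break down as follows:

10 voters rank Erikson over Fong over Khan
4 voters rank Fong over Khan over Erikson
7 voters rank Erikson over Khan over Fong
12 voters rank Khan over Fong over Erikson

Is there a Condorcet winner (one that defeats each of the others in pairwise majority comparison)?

Yes

Head-to-head results (33 voters total):
Fong vs Khan: Khan wins 19–14.
Fong vs Erikson: Erikson wins 17–16.
Khan vs Erikson: Erikson wins 17–16.
Erikson beats each rival — Fong (17–16), Khan (17–16) — so Erikson is the Condorcet winner.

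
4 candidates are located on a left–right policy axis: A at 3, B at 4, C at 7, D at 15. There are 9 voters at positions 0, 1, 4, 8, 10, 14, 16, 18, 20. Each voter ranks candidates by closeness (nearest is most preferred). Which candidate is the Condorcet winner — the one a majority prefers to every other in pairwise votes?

C

With single-peaked preferences on a line, the Condorcet winner is the candidate closest to the median voter.
The median voter (position 10) is closest to C at 7.
Check: C vs A — voters closer to C: 6 of 9.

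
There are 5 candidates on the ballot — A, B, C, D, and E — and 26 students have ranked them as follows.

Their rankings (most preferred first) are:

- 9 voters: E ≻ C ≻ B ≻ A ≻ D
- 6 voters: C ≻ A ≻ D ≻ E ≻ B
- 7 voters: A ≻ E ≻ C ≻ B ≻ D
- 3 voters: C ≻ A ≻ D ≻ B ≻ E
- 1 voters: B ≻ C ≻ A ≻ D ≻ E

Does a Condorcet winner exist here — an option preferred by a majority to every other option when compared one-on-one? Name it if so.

There is no Condorcet winner

Head-to-head results (26 voters total):
A vs B: A wins 16–10.
A vs C: C wins 19–7.
A vs D: A wins 26–0.
A vs E: A wins 17–9.
B vs C: C wins 25–1.
B vs D: B wins 17–9.
B vs E: E wins 22–4.
C vs D: C wins 26–0.
C vs E: E wins 16–10.
D vs E: E wins 16–10.
No candidate beats all others: A beats E beats C beats A, a majority cycle.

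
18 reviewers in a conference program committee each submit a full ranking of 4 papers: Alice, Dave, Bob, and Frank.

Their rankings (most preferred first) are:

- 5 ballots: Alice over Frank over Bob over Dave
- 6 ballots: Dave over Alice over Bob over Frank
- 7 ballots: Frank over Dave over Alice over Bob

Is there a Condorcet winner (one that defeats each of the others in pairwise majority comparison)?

No

Head-to-head results (18 voters total):
Alice vs Dave: Dave wins 13–5.
Alice vs Bob: Alice wins 18–0.
Alice vs Frank: Alice wins 11–7.
Dave vs Bob: Dave wins 13–5.
Dave vs Frank: Frank wins 12–6.
Bob vs Frank: Frank wins 12–6.
No candidate beats all others: Alice beats Frank beats Dave beats Alice, a majority cycle.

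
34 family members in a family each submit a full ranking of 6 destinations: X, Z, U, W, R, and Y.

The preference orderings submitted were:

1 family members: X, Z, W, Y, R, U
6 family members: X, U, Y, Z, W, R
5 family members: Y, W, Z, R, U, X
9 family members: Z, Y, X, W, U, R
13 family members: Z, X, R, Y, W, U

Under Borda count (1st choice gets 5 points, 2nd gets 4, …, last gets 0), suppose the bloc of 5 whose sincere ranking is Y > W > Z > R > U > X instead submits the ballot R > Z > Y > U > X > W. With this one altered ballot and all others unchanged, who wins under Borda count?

Z

Borda totals with the altered ballot: X 119, Z 146, U 43, W 40, R 65, Y 97.
The winner is unchanged: still Z.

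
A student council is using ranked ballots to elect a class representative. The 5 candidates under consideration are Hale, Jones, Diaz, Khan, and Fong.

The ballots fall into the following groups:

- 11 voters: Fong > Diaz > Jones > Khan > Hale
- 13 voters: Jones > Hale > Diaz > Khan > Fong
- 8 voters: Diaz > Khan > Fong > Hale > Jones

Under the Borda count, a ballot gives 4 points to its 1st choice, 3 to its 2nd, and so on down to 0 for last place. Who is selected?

Borda scores:
  Hale: 11·0 + 13·3 + 8·1 = 47
  Jones: 11·2 + 13·4 + 8·0 = 74
  Diaz: 11·3 + 13·2 + 8·4 = 91
  Khan: 11·1 + 13·1 + 8·3 = 48
  Fong: 11·4 + 13·0 + 8·2 = 60
Diaz has the highest total.

Diaz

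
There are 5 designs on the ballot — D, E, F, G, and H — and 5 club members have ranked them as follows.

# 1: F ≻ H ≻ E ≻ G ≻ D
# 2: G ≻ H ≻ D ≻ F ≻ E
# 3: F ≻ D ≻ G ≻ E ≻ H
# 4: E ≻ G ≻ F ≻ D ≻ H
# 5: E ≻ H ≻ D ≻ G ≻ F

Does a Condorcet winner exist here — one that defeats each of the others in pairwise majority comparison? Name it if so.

Head-to-head results (5 voters total):
D vs E: E wins 3–2.
D vs F: F wins 3–2.
D vs G: G wins 3–2.
D vs H: H wins 3–2.
E vs F: F wins 3–2.
E vs G: E wins 3–2.
E vs H: E wins 3–2.
F vs G: G wins 3–2.
F vs H: F wins 3–2.
G vs H: G wins 3–2.
No candidate beats all others: E beats G beats F beats E, a majority cycle.

None — there is no Condorcet winner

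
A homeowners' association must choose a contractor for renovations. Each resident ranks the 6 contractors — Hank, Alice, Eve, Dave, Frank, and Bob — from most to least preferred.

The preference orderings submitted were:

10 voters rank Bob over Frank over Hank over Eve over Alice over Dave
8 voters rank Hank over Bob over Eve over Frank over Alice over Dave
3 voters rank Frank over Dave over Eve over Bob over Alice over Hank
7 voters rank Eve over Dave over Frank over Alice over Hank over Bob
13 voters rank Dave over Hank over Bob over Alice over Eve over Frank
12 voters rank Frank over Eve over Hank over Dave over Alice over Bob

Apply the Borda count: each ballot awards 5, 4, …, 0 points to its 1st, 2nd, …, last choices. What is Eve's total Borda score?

149

Borda scores:
  Hank: 10·3 + 8·5 + 3·0 + 7·1 + 13·4 + 12·3 = 165
  Alice: 10·1 + 8·1 + 3·1 + 7·2 + 13·2 + 12·1 = 73
  Eve: 10·2 + 8·3 + 3·3 + 7·5 + 13·1 + 12·4 = 149
  Dave: 10·0 + 8·0 + 3·4 + 7·4 + 13·5 + 12·2 = 129
  Frank: 10·4 + 8·2 + 3·5 + 7·3 + 13·0 + 12·5 = 152
  Bob: 10·5 + 8·4 + 3·2 + 7·0 + 13·3 + 12·0 = 127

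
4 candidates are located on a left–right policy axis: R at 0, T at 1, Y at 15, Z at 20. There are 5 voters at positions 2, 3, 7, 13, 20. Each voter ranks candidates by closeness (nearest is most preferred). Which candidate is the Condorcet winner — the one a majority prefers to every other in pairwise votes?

With single-peaked preferences on a line, the Condorcet winner is the candidate closest to the median voter.
The median voter (position 7) is closest to T at 1.
Check: T vs Z — voters closer to T: 3 of 5.

T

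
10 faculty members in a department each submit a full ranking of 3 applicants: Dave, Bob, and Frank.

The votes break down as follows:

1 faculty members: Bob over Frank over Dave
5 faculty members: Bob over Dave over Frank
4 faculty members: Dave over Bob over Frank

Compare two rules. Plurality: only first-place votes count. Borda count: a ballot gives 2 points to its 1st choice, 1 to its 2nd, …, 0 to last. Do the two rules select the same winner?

Plurality first-place counts: Dave 4, Bob 6, Frank 0 → Bob.
Borda totals: Dave 13, Bob 16, Frank 1 → Bob.
The two rules agree on Bob.

Yes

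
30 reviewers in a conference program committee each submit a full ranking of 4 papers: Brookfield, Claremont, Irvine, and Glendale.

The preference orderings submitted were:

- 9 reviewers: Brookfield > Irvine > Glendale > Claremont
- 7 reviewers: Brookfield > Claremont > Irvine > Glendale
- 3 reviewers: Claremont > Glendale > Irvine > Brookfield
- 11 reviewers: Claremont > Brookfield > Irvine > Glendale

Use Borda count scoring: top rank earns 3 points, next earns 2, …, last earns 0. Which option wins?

Borda scores:
  Brookfield: 9·3 + 7·3 + 3·0 + 11·2 = 70
  Claremont: 9·0 + 7·2 + 3·3 + 11·3 = 56
  Irvine: 9·2 + 7·1 + 3·1 + 11·1 = 39
  Glendale: 9·1 + 7·0 + 3·2 + 11·0 = 15
Brookfield has the highest total.

Brookfield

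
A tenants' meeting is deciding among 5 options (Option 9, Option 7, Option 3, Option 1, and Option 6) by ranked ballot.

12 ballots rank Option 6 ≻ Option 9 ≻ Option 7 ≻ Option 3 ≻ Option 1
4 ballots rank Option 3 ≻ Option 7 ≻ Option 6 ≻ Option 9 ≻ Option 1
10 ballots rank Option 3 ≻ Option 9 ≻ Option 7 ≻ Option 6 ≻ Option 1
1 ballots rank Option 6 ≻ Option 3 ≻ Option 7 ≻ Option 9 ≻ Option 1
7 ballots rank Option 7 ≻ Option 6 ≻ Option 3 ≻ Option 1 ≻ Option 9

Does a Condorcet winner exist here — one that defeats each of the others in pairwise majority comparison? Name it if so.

Head-to-head results (34 voters total):
Option 9 vs Option 7: Option 9 wins 22–12.
Option 9 vs Option 3: Option 3 wins 22–12.
Option 9 vs Option 1: Option 9 wins 27–7.
Option 9 vs Option 6: Option 6 wins 24–10.
Option 7 vs Option 3: Option 7 wins 19–15.
Option 7 vs Option 1: Option 7 wins 34–0.
Option 7 vs Option 6: Option 7 wins 21–13.
Option 3 vs Option 1: Option 3 wins 34–0.
Option 3 vs Option 6: Option 6 wins 20–14.
Option 1 vs Option 6: Option 6 wins 34–0.
No candidate beats all others: Option 9 beats Option 7 beats Option 3 beats Option 9, a majority cycle.

There is no Condorcet winner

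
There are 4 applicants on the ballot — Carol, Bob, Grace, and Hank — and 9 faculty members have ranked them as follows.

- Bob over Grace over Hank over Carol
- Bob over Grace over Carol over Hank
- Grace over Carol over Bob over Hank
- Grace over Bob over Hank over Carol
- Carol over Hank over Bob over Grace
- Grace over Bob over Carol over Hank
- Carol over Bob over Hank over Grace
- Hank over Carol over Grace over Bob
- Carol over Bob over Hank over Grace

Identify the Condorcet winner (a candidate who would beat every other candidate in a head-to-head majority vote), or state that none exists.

None — there is no Condorcet winner

Head-to-head results (9 voters total):
Carol vs Bob: Carol wins 5–4.
Carol vs Grace: Grace wins 5–4.
Carol vs Hank: Carol wins 6–3.
Bob vs Grace: Bob wins 5–4.
Bob vs Hank: Bob wins 7–2.
Grace vs Hank: Grace wins 5–4.
No candidate beats all others: Carol beats Bob beats Grace beats Carol, a majority cycle.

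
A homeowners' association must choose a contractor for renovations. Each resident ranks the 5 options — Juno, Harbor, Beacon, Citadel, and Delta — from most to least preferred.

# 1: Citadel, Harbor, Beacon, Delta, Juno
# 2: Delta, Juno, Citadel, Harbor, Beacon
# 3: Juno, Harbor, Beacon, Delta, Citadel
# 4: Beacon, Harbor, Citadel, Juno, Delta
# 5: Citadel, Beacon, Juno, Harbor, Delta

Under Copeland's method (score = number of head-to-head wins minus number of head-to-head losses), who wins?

Pairwise results:
  Juno vs Harbor: Juno wins 3–2.
  Juno vs Beacon: Beacon wins 3–2.
  Juno vs Citadel: Citadel wins 3–2.
  Juno vs Delta: Juno wins 3–2.
  Harbor vs Beacon: Harbor wins 3–2.
  Harbor vs Citadel: Citadel wins 3–2.
  Harbor vs Delta: Harbor wins 4–1.
  Beacon vs Citadel: Citadel wins 3–2.
  Beacon vs Delta: Beacon wins 4–1.
  Citadel vs Delta: Citadel wins 3–2.
Copeland scores (wins − losses):
  Juno: 2 − 2 = 0
  Harbor: 2 − 2 = 0
  Beacon: 2 − 2 = 0
  Citadel: 4 − 0 = 4
  Delta: 0 − 4 = -4
Citadel has the best Copeland score.

Citadel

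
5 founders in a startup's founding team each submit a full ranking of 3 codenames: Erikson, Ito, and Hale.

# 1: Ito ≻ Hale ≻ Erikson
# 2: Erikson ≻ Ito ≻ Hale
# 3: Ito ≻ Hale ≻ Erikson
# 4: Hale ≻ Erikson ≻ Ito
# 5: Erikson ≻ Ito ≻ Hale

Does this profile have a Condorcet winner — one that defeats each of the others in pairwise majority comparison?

Head-to-head results (5 voters total):
Erikson vs Ito: Erikson wins 3–2.
Erikson vs Hale: Hale wins 3–2.
Ito vs Hale: Ito wins 4–1.
No candidate beats all others: Erikson beats Ito beats Hale beats Erikson, a majority cycle.

No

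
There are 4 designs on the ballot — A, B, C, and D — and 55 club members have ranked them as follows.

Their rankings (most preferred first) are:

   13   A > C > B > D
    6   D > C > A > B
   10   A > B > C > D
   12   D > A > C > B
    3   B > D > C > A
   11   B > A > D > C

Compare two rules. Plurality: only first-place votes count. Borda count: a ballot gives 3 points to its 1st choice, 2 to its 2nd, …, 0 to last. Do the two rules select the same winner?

Yes

Plurality first-place counts: A 23, B 14, C 0, D 18 → A.
Borda totals: A 121, B 75, C 63, D 71 → A.
The two rules agree on A.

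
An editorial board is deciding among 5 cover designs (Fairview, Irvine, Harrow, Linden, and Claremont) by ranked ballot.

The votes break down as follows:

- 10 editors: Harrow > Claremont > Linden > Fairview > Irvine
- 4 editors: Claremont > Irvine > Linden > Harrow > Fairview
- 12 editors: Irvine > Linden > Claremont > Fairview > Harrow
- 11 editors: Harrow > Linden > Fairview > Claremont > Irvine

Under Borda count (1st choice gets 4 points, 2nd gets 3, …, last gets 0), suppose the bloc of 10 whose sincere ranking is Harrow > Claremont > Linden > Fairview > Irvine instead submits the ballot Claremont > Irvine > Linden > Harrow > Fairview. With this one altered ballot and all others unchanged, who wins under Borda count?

Borda totals with the altered ballot: Fairview 34, Irvine 90, Harrow 58, Linden 97, Claremont 91.
The winner is unchanged: still Linden.

Linden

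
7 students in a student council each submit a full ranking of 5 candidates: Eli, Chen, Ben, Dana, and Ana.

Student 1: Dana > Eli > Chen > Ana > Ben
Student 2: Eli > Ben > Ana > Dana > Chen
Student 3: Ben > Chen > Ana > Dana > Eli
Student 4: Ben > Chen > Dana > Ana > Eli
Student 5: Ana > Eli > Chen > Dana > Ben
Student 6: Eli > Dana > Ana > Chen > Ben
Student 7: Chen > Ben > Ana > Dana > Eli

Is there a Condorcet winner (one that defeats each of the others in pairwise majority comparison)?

Head-to-head results (7 voters total):
Eli vs Chen: Eli wins 4–3.
Eli vs Ben: Eli wins 4–3.
Eli vs Dana: Dana wins 4–3.
Eli vs Ana: Ana wins 4–3.
Chen vs Ben: Chen wins 4–3.
Chen vs Dana: Chen wins 4–3.
Chen vs Ana: Chen wins 4–3.
Ben vs Dana: Ben wins 4–3.
Ben vs Ana: Ben wins 4–3.
Dana vs Ana: Ana wins 4–3.
No candidate beats all others: Eli beats Chen beats Dana beats Eli, a majority cycle.

No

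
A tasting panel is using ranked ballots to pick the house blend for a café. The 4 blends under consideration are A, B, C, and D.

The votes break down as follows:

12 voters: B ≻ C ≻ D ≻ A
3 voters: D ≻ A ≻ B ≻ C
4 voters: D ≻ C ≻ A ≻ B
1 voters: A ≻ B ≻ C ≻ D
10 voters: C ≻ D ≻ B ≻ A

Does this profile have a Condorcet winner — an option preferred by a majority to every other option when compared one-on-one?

No

Head-to-head results (30 voters total):
A vs B: B wins 22–8.
A vs C: C wins 26–4.
A vs D: D wins 29–1.
B vs C: B wins 16–14.
B vs D: D wins 17–13.
C vs D: C wins 23–7.
No candidate beats all others: B beats C beats D beats B, a majority cycle.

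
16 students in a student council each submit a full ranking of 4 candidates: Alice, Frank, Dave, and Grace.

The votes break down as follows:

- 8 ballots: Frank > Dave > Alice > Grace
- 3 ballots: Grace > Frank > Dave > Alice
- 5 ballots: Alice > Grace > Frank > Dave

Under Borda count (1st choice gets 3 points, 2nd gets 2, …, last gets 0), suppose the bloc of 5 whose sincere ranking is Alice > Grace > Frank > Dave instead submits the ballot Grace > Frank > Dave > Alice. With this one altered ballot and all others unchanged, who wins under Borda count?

Frank

Borda totals with the altered ballot: Alice 8, Frank 40, Dave 24, Grace 24.
The winner is unchanged: still Frank.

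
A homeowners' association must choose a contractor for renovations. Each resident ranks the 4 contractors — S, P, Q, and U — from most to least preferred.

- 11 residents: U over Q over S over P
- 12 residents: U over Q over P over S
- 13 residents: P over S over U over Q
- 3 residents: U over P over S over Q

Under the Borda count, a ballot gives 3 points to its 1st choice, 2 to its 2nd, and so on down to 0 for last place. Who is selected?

U

Borda scores:
  S: 11·1 + 12·0 + 13·2 + 3·1 = 40
  P: 11·0 + 12·1 + 13·3 + 3·2 = 57
  Q: 11·2 + 12·2 + 13·0 + 3·0 = 46
  U: 11·3 + 12·3 + 13·1 + 3·3 = 91
U has the highest total.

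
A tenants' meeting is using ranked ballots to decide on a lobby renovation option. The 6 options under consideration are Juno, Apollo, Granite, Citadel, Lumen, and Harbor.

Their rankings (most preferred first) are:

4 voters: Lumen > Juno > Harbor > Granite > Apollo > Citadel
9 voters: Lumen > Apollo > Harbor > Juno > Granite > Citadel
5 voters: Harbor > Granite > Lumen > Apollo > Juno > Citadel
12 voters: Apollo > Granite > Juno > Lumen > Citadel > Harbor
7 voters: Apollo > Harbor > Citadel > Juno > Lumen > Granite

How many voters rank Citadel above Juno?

Ballots ranking Citadel above Juno: 7.
Ballots ranking Juno above Citadel: 4+9+5+12 = 30.
So 7 of 37 voters prefer Citadel to Juno.

7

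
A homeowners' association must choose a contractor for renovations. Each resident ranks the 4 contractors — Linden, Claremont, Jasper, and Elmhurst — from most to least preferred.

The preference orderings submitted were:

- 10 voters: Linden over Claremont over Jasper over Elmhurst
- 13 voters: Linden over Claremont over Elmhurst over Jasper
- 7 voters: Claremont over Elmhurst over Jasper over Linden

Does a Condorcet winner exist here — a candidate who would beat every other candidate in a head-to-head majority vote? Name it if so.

Linden

Head-to-head results (30 voters total):
Linden vs Claremont: Linden wins 23–7.
Linden vs Jasper: Linden wins 23–7.
Linden vs Elmhurst: Linden wins 23–7.
Claremont vs Jasper: Claremont wins 30–0.
Claremont vs Elmhurst: Claremont wins 30–0.
Jasper vs Elmhurst: Elmhurst wins 20–10.
Linden beats each rival — Claremont (23–7), Jasper (23–7), Elmhurst (23–7) — so Linden is the Condorcet winner.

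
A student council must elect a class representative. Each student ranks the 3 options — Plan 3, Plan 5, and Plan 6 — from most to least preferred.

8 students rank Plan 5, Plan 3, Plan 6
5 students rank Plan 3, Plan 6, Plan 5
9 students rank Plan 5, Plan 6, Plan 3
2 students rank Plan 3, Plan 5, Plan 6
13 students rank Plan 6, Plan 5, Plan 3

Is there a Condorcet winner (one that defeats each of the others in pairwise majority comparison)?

Head-to-head results (37 voters total):
Plan 3 vs Plan 5: Plan 5 wins 30–7.
Plan 3 vs Plan 6: Plan 6 wins 22–15.
Plan 5 vs Plan 6: Plan 5 wins 19–18.
Plan 5 beats each rival — Plan 3 (30–7), Plan 6 (19–18) — so Plan 5 is the Condorcet winner.

Yes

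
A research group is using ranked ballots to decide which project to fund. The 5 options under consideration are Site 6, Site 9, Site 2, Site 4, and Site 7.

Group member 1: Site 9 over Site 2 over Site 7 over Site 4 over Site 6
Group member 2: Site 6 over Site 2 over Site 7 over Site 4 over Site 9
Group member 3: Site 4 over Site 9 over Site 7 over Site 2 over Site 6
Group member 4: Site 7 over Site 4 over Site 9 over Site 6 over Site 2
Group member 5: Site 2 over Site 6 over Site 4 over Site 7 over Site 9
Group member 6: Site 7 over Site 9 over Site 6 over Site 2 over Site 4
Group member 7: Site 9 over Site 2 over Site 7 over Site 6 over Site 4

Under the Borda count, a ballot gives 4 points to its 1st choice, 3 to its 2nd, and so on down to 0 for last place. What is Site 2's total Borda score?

15

Borda scores:
  Site 6: 0 + 4 + 0 + 1 + 3 + 2 + 1 = 11
  Site 9: 4 + 0 + 3 + 2 + 0 + 3 + 4 = 16
  Site 2: 3 + 3 + 1 + 0 + 4 + 1 + 3 = 15
  Site 4: 1 + 1 + 4 + 3 + 2 + 0 + 0 = 11
  Site 7: 2 + 2 + 2 + 4 + 1 + 4 + 2 = 17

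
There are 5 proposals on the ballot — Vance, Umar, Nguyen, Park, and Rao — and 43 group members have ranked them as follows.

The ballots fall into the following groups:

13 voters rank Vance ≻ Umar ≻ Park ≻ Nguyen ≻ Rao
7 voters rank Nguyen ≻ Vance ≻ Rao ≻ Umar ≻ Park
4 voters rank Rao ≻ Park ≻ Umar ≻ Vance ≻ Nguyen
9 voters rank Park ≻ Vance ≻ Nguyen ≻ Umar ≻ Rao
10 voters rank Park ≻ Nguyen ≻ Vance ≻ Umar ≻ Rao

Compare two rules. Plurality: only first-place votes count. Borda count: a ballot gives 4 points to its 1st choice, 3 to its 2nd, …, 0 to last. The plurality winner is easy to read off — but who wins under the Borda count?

Vance

Plurality first-place counts: Vance 13, Umar 0, Nguyen 7, Park 19, Rao 4 → Park.
Borda totals: Vance 124, Umar 73, Nguyen 89, Park 114, Rao 30 → Vance.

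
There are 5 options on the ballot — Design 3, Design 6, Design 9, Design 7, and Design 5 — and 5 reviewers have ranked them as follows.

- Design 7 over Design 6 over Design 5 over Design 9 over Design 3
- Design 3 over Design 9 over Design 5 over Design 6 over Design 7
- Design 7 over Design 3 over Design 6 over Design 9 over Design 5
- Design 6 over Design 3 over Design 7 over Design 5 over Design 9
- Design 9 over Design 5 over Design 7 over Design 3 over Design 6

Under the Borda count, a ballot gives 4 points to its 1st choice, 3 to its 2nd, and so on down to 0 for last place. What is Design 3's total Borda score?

11

Borda scores:
  Design 3: 0 + 4 + 3 + 3 + 1 = 11
  Design 6: 3 + 1 + 2 + 4 + 0 = 10
  Design 9: 1 + 3 + 1 + 0 + 4 = 9
  Design 7: 4 + 0 + 4 + 2 + 2 = 12
  Design 5: 2 + 2 + 0 + 1 + 3 = 8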